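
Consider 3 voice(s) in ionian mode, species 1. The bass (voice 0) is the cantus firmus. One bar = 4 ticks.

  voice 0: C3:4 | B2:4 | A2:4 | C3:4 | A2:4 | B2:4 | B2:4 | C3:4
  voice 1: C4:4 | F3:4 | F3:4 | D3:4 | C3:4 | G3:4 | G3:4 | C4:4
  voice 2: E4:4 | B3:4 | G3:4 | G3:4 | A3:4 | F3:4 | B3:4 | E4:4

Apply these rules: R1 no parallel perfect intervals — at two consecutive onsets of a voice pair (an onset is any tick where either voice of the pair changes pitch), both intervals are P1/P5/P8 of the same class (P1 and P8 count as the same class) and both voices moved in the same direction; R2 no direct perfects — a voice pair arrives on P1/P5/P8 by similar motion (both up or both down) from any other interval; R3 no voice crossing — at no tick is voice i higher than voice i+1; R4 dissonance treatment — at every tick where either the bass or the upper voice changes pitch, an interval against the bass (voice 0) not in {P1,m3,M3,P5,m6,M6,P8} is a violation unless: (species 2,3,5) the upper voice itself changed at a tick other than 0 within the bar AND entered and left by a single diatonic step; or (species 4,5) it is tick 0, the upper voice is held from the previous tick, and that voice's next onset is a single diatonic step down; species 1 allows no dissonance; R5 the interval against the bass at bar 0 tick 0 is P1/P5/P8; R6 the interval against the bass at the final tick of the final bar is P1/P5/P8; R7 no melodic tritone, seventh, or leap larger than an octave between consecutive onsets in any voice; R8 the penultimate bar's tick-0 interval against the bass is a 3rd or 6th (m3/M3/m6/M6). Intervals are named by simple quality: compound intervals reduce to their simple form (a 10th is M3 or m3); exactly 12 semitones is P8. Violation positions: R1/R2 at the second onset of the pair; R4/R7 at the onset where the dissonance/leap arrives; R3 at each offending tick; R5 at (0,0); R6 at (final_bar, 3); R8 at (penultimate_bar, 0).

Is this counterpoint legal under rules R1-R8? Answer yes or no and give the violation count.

No (14 violations)

bar 0: v0=C3 v1=C4 v2=E4 (M3)
bar 1: v0=B2 v1=F3 v2=B3 (P8)
bar 2: v0=A2 v1=F3 v2=G3 (m7)
bar 3: v0=C3 v1=D3 v2=G3 (P5)
bar 4: v0=A2 v1=C3 v2=A3 (P8)
bar 5: v0=B2 v1=G3 v2=F3 (TT)
bar 6: v0=B2 v1=G3 v2=B3 (P8)
bar 7: v0=C3 v1=C4 v2=E4 (M3)
  R5 @ bar0.0: opens on M3
  R2 @ bar1.0: C3/E4 M3 -> B2/B3 P8 similar
  R4 @ bar1.0: B2/F3 TT untreated
  R4 @ bar2.0: A2/G3 m7 untreated
  R4 @ bar3.0: C3/D3 M2 untreated
  R3 @ bar5.0: G3 above F3
  R4 @ bar5.0: B2/F3 TT untreated
  R3 @ bar5.1: G3 above F3
  R3 @ bar5.2: G3 above F3
  R3 @ bar5.3: G3 above F3
  R7 @ bar6.0: F3->B3 leap 6st
  R8 @ bar6.0: penult P8 not 3rd/6th
  R2 @ bar7.0: B2/G3 m6 -> C3/C4 P8 similar
  R6 @ bar7.3: closes on M3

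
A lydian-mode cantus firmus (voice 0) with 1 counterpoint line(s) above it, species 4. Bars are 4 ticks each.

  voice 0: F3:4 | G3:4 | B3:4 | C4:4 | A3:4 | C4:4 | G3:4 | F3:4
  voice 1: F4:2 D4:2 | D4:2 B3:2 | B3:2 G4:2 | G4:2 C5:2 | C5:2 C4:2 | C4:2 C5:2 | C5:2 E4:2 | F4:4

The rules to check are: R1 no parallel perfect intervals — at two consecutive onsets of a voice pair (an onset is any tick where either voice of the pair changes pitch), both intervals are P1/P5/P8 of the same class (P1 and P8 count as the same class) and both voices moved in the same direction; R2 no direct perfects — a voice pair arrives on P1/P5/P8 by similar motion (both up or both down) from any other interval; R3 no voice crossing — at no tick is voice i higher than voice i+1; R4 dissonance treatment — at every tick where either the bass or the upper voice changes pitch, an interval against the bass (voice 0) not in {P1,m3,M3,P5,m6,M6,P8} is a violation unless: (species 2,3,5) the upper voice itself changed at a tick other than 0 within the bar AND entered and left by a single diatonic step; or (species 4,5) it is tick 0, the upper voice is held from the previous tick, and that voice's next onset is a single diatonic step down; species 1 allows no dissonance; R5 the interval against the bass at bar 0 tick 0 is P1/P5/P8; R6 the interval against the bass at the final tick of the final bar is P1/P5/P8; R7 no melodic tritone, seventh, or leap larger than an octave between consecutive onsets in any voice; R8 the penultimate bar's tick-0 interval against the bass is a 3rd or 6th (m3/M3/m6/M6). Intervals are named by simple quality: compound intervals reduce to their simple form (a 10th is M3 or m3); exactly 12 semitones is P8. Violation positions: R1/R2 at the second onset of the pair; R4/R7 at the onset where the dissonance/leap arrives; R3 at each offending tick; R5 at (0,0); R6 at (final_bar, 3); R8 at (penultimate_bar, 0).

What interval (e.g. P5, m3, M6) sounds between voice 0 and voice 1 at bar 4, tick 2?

m3

voice 0=A3 voice 1=C4 -> m3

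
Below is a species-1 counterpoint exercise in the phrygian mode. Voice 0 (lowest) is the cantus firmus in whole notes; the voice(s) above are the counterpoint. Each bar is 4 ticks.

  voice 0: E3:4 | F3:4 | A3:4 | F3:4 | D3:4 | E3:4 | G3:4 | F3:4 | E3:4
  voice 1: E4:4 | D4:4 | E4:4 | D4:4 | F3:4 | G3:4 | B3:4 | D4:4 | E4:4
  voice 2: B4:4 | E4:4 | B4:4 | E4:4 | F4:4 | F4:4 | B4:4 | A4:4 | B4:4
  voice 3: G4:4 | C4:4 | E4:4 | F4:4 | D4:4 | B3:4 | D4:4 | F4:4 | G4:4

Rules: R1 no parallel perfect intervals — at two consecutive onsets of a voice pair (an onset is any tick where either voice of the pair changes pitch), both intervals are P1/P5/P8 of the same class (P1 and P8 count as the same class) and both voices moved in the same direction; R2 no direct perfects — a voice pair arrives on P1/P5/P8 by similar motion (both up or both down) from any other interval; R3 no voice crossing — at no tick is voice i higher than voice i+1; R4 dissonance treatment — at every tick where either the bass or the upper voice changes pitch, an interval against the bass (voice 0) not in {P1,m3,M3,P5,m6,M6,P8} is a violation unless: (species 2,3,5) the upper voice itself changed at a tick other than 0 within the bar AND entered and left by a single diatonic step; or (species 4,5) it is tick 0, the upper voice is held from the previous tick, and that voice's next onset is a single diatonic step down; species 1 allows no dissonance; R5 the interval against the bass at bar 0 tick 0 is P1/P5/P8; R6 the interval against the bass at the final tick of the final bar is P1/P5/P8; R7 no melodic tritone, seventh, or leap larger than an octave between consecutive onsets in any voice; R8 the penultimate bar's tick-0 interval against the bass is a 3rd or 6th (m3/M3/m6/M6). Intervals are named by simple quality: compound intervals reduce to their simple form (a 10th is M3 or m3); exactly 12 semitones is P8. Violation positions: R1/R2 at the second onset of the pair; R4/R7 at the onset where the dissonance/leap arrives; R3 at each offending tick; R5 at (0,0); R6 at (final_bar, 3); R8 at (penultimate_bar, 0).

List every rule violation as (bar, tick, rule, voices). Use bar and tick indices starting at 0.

(0, 0, R3, (2, 3))
(0, 0, R5, (0, 3))
(0, 1, R3, (2, 3))
(0, 2, R3, (2, 3))
(0, 3, R3, (2, 3))
(1, 0, R3, (2, 3))
(1, 0, R4, (0, 2))
(1, 1, R3, (2, 3))
(1, 2, R3, (2, 3))
(1, 3, R3, (2, 3))
(2, 0, R1, (0, 3))
(2, 0, R2, (0, 1))
(2, 0, R2, (1, 2))
(2, 0, R2, (1, 3))
(2, 0, R2, (2, 3))
(2, 0, R3, (2, 3))
(2, 0, R4, (0, 2))
(2, 1, R3, (2, 3))
(2, 2, R3, (2, 3))
(2, 3, R3, (2, 3))
(3, 0, R4, (0, 2))
(4, 0, R1, (0, 3))
(4, 0, R3, (2, 3))
(4, 1, R3, (2, 3))
(4, 2, R3, (2, 3))
(4, 3, R3, (2, 3))
(5, 0, R3, (2, 3))
(5, 0, R4, (0, 2))
(5, 1, R3, (2, 3))
(5, 2, R3, (2, 3))
(5, 3, R3, (2, 3))
(6, 0, R1, (0, 3))
(6, 0, R2, (1, 2))
(6, 0, R3, (2, 3))
(6, 0, R7, (2,))
(6, 1, R3, (2, 3))
(6, 2, R3, (2, 3))
(6, 3, R3, (2, 3))
(7, 0, R3, (2, 3))
(7, 0, R8, (0, 3))
(7, 1, R3, (2, 3))
(7, 2, R3, (2, 3))
(7, 3, R3, (2, 3))
(8, 0, R1, (1, 2))
(8, 0, R3, (2, 3))
(8, 1, R3, (2, 3))
(8, 2, R3, (2, 3))
(8, 3, R3, (2, 3))
(8, 3, R6, (0, 3))

bar 0: v0=E3 v1=E4 v2=B4 v3=G4 downbeat m3
bar 1: v0=F3 v1=D4 v2=E4 v3=C4 downbeat P5
bar 2: v0=A3 v1=E4 v2=B4 v3=E4 downbeat P5
bar 3: v0=F3 v1=D4 v2=E4 v3=F4 downbeat P8
bar 4: v0=D3 v1=F3 v2=F4 v3=D4 downbeat P8
bar 5: v0=E3 v1=G3 v2=F4 v3=B3 downbeat P5
bar 6: v0=G3 v1=B3 v2=B4 v3=D4 downbeat P5
bar 7: v0=F3 v1=D4 v2=A4 v3=F4 downbeat P8
bar 8: v0=E3 v1=E4 v2=B4 v3=G4 downbeat m3
  -> R3 @ bar 0 tick 0 v(2, 3): B4 above G4
  -> R5 @ bar 0 tick 0 v(0, 3): opens on m3
  -> R3 @ bar 0 tick 1 v(2, 3): B4 above G4
  -> R3 @ bar 0 tick 2 v(2, 3): B4 above G4
  -> R3 @ bar 0 tick 3 v(2, 3): B4 above G4
  -> R3 @ bar 1 tick 0 v(2, 3): E4 above C4
  -> R4 @ bar 1 tick 0 v(0, 2): F3/E4 M7 untreated
  -> R3 @ bar 1 tick 1 v(2, 3): E4 above C4
  -> R3 @ bar 1 tick 2 v(2, 3): E4 above C4
  -> R3 @ bar 1 tick 3 v(2, 3): E4 above C4
  -> R1 @ bar 2 tick 0 v(0, 3): F3/C4 P5 -> A3/E4 P5 similar
  -> R2 @ bar 2 tick 0 v(0, 1): F3/D4 M6 -> A3/E4 P5 similar
  -> R2 @ bar 2 tick 0 v(1, 2): D4/E4 M2 -> E4/B4 P5 similar
  -> R2 @ bar 2 tick 0 v(1, 3): D4/C4 M2 -> E4/E4 P1 similar
  -> R2 @ bar 2 tick 0 v(2, 3): E4/C4 M3 -> B4/E4 P5 similar
  -> R3 @ bar 2 tick 0 v(2, 3): B4 above E4
  -> R4 @ bar 2 tick 0 v(0, 2): A3/B4 M2 untreated
  -> R3 @ bar 2 tick 1 v(2, 3): B4 above E4
  -> R3 @ bar 2 tick 2 v(2, 3): B4 above E4
  -> R3 @ bar 2 tick 3 v(2, 3): B4 above E4
  -> R4 @ bar 3 tick 0 v(0, 2): F3/E4 M7 untreated
  -> R1 @ bar 4 tick 0 v(0, 3): F3/F4 P8 -> D3/D4 P8 similar
  -> R3 @ bar 4 tick 0 v(2, 3): F4 above D4
  -> R3 @ bar 4 tick 1 v(2, 3): F4 above D4
  -> R3 @ bar 4 tick 2 v(2, 3): F4 above D4
  -> R3 @ bar 4 tick 3 v(2, 3): F4 above D4
  -> R3 @ bar 5 tick 0 v(2, 3): F4 above B3
  -> R4 @ bar 5 tick 0 v(0, 2): E3/F4 m2 untreated
  -> R3 @ bar 5 tick 1 v(2, 3): F4 above B3
  -> R3 @ bar 5 tick 2 v(2, 3): F4 above B3
  -> R3 @ bar 5 tick 3 v(2, 3): F4 above B3
  -> R1 @ bar 6 tick 0 v(0, 3): E3/B3 P5 -> G3/D4 P5 similar
  -> R2 @ bar 6 tick 0 v(1, 2): G3/F4 m7 -> B3/B4 P8 similar
  -> R3 @ bar 6 tick 0 v(2, 3): B4 above D4
  -> R7 @ bar 6 tick 0 v(2,): F4->B4 leap 6st
  -> R3 @ bar 6 tick 1 v(2, 3): B4 above D4
  -> R3 @ bar 6 tick 2 v(2, 3): B4 above D4
  -> R3 @ bar 6 tick 3 v(2, 3): B4 above D4
  -> R3 @ bar 7 tick 0 v(2, 3): A4 above F4
  -> R8 @ bar 7 tick 0 v(0, 3): penult P8 not 3rd/6th
  -> R3 @ bar 7 tick 1 v(2, 3): A4 above F4
  -> R3 @ bar 7 tick 2 v(2, 3): A4 above F4
  -> R3 @ bar 7 tick 3 v(2, 3): A4 above F4
  -> R1 @ bar 8 tick 0 v(1, 2): D4/A4 P5 -> E4/B4 P5 similar
  -> R3 @ bar 8 tick 0 v(2, 3): B4 above G4
  -> R3 @ bar 8 tick 1 v(2, 3): B4 above G4
  -> R3 @ bar 8 tick 2 v(2, 3): B4 above G4
  -> R3 @ bar 8 tick 3 v(2, 3): B4 above G4
  -> R6 @ bar 8 tick 3 v(0, 3): closes on m3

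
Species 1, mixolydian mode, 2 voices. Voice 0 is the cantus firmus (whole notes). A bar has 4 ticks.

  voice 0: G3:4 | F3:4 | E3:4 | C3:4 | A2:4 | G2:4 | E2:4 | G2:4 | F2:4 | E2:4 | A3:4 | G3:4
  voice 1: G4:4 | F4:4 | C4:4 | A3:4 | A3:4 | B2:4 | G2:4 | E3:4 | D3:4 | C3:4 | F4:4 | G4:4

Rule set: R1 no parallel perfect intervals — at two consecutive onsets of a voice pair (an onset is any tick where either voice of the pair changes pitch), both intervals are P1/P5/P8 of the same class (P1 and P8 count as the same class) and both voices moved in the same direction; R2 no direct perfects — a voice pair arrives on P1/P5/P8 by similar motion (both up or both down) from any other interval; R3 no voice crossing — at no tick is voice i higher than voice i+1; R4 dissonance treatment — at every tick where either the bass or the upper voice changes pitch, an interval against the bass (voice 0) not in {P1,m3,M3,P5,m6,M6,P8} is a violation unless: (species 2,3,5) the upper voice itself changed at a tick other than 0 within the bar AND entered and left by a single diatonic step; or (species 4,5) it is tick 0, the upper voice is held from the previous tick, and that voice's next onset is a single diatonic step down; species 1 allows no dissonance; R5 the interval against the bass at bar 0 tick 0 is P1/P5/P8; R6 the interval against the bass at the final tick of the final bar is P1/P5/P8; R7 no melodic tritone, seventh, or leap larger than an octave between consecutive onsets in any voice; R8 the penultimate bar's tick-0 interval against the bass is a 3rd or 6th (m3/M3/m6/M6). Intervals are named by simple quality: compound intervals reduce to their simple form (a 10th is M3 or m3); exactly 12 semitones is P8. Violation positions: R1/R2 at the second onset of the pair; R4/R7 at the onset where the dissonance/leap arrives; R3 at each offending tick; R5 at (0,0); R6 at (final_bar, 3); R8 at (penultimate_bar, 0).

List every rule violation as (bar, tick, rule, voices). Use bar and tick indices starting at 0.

bar 0: v0=G3 v1=G4 downbeat P8
bar 1: v0=F3 v1=F4 downbeat P8
bar 2: v0=E3 v1=C4 downbeat m6
bar 3: v0=C3 v1=A3 downbeat M6
bar 4: v0=A2 v1=A3 downbeat P8
bar 5: v0=G2 v1=B2 downbeat M3
bar 6: v0=E2 v1=G2 downbeat m3
bar 7: v0=G2 v1=E3 downbeat M6
bar 8: v0=F2 v1=D3 downbeat M6
bar 9: v0=E2 v1=C3 downbeat m6
bar 10: v0=A3 v1=F4 downbeat m6
bar 11: v0=G3 v1=G4 downbeat P8
  -> R1 @ bar 1 tick 0 v(0, 1): G3/G4 P8 -> F3/F4 P8 similar
  -> R7 @ bar 5 tick 0 v(1,): A3->B2 leap 10st
  -> R7 @ bar 10 tick 0 v(0,): E2->A3 leap 17st
  -> R7 @ bar 10 tick 0 v(1,): C3->F4 leap 17st

(1, 0, R1, (0, 1))
(5, 0, R7, (1,))
(10, 0, R7, (0,))
(10, 0, R7, (1,))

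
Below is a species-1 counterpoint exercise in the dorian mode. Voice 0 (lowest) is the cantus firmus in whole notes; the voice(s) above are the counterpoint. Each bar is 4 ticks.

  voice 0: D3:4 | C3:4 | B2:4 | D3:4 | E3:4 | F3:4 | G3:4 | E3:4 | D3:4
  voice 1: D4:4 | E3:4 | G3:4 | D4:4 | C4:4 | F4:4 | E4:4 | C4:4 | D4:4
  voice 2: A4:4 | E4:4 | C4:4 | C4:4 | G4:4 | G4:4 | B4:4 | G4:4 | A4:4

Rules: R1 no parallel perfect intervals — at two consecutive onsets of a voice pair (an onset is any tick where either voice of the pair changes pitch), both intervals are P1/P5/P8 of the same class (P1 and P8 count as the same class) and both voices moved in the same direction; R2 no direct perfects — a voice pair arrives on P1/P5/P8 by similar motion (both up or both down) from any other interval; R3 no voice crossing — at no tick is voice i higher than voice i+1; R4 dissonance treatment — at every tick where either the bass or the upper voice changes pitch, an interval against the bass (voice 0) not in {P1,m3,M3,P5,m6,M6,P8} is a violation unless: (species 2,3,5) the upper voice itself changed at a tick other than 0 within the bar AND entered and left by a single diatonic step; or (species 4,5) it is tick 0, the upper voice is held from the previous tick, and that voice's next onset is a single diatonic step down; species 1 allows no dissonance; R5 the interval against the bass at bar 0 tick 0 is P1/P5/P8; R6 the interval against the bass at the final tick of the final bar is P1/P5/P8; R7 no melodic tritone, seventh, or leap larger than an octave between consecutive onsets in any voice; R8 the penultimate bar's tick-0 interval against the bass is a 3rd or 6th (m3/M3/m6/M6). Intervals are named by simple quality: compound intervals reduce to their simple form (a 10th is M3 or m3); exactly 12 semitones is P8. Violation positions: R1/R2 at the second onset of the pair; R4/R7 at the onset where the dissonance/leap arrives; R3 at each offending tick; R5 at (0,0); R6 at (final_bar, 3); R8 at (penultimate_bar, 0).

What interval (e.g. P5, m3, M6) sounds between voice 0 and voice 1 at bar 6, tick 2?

M6

voice 0=G3 voice 1=E4 -> M6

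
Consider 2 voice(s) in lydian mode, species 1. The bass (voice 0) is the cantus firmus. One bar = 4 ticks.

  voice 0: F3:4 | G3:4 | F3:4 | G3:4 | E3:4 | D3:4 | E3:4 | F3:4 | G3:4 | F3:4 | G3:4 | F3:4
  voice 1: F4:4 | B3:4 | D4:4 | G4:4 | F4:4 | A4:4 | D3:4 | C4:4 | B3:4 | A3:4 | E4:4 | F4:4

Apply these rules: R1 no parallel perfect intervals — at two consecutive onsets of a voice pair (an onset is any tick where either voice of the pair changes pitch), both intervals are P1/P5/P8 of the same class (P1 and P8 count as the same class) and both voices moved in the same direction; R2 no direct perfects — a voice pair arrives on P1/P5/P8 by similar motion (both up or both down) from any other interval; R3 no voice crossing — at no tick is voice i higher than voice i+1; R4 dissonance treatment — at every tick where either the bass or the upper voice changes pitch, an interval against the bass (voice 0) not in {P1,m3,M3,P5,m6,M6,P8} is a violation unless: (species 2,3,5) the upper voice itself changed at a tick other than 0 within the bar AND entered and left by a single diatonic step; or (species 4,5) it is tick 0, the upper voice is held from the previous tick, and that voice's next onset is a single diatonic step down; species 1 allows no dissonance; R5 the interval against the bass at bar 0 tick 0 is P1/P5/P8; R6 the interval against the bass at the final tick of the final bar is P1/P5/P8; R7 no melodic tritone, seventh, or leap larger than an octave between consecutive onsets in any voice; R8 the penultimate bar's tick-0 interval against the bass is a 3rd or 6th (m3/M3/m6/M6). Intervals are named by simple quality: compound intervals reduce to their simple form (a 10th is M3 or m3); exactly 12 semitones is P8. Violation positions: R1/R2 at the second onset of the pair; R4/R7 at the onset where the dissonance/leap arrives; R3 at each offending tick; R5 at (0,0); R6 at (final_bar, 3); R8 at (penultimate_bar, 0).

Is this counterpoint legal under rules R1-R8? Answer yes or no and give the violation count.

No (11 violations)

bar 0: v0=F3 v1=F4 (P8)
bar 1: v0=G3 v1=B3 (M3)
bar 2: v0=F3 v1=D4 (M6)
bar 3: v0=G3 v1=G4 (P8)
bar 4: v0=E3 v1=F4 (m2)
bar 5: v0=D3 v1=A4 (P5)
bar 6: v0=E3 v1=D3 (M2)
bar 7: v0=F3 v1=C4 (P5)
bar 8: v0=G3 v1=B3 (M3)
bar 9: v0=F3 v1=A3 (M3)
bar 10: v0=G3 v1=E4 (M6)
bar 11: v0=F3 v1=F4 (P8)
  R7 @ bar1.0: F4->B3 leap 6st
  R2 @ bar3.0: F3/D4 M6 -> G3/G4 P8 similar
  R4 @ bar4.0: E3/F4 m2 untreated
  R3 @ bar6.0: E3 above D3
  R4 @ bar6.0: E3/D3 M2 untreated
  R7 @ bar6.0: A4->D3 leap 19st
  R3 @ bar6.1: E3 above D3
  R3 @ bar6.2: E3 above D3
  R3 @ bar6.3: E3 above D3
  R2 @ bar7.0: E3/D3 M2 -> F3/C4 P5 similar
  R7 @ bar7.0: D3->C4 leap 10st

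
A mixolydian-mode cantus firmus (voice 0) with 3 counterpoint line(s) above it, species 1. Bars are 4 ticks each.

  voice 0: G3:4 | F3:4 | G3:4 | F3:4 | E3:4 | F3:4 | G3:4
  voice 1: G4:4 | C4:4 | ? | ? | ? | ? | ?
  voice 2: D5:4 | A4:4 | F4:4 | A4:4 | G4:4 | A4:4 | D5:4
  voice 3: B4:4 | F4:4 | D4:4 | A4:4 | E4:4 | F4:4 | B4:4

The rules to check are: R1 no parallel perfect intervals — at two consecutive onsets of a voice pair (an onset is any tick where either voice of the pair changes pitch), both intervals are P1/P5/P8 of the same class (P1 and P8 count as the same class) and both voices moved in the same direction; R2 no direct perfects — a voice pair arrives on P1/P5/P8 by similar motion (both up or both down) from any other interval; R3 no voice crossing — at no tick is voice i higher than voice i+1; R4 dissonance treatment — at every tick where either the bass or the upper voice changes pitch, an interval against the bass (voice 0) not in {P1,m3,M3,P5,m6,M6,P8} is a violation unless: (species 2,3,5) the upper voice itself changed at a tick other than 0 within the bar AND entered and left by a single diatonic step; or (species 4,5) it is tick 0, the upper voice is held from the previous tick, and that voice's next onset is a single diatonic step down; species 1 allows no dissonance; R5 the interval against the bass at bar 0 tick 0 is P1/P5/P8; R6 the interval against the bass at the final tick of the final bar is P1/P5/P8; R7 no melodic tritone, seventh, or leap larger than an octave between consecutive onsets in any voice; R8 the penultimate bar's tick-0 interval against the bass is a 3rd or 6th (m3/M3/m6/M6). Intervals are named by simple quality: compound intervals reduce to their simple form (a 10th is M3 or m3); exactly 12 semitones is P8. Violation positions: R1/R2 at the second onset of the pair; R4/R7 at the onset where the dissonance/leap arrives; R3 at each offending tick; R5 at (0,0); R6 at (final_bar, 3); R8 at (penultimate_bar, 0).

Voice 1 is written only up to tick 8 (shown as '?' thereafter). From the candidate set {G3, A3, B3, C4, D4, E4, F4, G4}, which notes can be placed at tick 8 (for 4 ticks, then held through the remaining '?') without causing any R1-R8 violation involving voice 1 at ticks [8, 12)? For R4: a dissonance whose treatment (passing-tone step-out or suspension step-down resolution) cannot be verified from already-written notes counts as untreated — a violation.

G3: violates R2
A3: violates R4
B3: legal
C4: violates R4
D4: violates R1
E4: legal
F4: violates R4
G4: violates R2,R3

{B3, E4}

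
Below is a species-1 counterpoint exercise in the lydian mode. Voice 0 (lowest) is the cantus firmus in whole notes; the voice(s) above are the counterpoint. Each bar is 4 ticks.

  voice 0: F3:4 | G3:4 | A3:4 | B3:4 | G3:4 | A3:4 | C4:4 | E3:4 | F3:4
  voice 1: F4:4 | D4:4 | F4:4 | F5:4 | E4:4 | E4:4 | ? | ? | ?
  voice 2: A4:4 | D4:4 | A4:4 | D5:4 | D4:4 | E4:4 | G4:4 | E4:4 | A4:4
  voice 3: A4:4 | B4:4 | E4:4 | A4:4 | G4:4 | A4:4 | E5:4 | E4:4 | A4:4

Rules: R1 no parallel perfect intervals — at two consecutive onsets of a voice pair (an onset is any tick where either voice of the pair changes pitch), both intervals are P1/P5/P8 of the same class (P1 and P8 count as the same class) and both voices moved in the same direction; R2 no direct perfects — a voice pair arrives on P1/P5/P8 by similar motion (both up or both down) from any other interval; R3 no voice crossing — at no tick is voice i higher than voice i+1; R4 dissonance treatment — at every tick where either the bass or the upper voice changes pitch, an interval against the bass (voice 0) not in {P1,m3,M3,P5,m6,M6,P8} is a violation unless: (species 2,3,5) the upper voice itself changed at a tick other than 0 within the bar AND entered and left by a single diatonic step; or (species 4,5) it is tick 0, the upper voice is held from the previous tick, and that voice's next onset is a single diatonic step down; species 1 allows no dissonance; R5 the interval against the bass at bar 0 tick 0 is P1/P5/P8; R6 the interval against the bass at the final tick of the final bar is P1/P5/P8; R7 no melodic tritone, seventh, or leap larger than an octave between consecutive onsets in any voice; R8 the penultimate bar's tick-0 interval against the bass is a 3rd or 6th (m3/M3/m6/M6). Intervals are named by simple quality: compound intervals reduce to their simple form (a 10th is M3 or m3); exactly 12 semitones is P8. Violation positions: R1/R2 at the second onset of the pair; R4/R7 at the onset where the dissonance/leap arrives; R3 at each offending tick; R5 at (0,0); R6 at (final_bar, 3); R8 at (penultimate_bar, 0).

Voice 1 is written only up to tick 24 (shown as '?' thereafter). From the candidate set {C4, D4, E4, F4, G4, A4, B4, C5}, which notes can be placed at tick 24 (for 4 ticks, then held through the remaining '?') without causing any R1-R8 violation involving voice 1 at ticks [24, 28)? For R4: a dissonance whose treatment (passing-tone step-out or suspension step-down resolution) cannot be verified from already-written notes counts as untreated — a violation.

{C4, E4}

C4: legal
D4: violates R4
E4: legal
F4: violates R4
G4: violates R1
A4: violates R2,R3
B4: violates R3,R4
C5: violates R2,R3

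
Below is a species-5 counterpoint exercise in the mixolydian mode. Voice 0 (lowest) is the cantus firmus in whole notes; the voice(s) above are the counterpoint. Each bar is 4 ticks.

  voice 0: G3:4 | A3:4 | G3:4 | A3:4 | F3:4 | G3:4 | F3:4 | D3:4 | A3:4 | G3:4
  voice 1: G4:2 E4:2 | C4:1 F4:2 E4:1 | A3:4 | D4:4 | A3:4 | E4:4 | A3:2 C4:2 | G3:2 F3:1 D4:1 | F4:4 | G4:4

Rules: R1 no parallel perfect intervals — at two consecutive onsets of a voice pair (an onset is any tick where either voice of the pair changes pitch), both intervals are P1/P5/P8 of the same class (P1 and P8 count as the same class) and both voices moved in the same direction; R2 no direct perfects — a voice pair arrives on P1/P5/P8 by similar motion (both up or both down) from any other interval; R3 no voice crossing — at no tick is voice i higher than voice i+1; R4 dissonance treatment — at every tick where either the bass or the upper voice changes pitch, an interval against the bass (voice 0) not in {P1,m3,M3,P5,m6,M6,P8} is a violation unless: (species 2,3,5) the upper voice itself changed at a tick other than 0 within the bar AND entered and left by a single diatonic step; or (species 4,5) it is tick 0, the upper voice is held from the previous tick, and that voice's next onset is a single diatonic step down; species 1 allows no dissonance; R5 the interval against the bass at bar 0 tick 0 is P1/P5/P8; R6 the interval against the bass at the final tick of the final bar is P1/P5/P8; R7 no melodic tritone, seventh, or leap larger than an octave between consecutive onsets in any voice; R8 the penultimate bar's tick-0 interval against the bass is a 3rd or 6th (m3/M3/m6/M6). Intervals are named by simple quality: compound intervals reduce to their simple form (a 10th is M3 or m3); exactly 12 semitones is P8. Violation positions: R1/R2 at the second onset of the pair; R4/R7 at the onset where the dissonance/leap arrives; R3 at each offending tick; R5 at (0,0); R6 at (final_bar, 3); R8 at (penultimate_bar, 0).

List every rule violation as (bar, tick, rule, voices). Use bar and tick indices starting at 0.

bar 0: v0=G3 v1=G4 downbeat P8
bar 1: v0=A3 v1=C4 downbeat m3
bar 2: v0=G3 v1=A3 downbeat M2
bar 3: v0=A3 v1=D4 downbeat P4
bar 4: v0=F3 v1=A3 downbeat M3
bar 5: v0=G3 v1=E4 downbeat M6
bar 6: v0=F3 v1=A3 downbeat M3
bar 7: v0=D3 v1=G3 downbeat P4
bar 8: v0=A3 v1=F4 downbeat m6
bar 9: v0=G3 v1=G4 downbeat P8
  -> R4 @ bar 2 tick 0 v(0, 1): G3/A3 M2 untreated
  -> R4 @ bar 3 tick 0 v(0, 1): A3/D4 P4 untreated
  -> R4 @ bar 7 tick 0 v(0, 1): D3/G3 P4 untreated

(2, 0, R4, (0, 1))
(3, 0, R4, (0, 1))
(7, 0, R4, (0, 1))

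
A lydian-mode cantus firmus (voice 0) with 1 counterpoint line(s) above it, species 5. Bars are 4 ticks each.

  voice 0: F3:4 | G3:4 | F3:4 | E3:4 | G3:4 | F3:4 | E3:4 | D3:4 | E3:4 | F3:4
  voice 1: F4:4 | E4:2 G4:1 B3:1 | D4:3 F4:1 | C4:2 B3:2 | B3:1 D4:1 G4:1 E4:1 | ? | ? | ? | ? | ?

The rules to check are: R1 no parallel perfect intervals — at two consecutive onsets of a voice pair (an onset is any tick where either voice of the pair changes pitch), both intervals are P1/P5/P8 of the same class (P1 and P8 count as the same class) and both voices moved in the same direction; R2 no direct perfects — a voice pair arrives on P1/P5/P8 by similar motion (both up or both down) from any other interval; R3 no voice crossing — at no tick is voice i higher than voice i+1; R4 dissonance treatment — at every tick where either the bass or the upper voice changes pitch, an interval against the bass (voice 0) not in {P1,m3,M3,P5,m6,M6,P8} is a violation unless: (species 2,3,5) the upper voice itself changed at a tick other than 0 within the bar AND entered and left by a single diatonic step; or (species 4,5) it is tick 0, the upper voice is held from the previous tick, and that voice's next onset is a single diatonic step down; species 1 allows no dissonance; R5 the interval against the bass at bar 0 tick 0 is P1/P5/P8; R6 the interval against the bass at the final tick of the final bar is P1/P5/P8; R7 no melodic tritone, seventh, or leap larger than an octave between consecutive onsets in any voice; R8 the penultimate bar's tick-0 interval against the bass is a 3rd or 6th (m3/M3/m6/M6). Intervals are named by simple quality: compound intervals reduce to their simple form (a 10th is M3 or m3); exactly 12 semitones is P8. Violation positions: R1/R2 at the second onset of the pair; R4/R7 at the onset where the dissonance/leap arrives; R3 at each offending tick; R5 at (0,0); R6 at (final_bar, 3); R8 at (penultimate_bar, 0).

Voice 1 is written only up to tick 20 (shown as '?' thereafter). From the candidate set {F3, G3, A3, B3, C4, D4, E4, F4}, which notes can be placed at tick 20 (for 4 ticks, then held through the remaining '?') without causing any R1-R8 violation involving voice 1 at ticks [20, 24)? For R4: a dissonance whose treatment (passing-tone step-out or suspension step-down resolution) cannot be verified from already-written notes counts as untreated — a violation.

{A3, D4, F4}

F3: violates R2,R7
G3: violates R4
A3: legal
B3: violates R4
C4: violates R2
D4: legal
E4: violates R4
F4: legal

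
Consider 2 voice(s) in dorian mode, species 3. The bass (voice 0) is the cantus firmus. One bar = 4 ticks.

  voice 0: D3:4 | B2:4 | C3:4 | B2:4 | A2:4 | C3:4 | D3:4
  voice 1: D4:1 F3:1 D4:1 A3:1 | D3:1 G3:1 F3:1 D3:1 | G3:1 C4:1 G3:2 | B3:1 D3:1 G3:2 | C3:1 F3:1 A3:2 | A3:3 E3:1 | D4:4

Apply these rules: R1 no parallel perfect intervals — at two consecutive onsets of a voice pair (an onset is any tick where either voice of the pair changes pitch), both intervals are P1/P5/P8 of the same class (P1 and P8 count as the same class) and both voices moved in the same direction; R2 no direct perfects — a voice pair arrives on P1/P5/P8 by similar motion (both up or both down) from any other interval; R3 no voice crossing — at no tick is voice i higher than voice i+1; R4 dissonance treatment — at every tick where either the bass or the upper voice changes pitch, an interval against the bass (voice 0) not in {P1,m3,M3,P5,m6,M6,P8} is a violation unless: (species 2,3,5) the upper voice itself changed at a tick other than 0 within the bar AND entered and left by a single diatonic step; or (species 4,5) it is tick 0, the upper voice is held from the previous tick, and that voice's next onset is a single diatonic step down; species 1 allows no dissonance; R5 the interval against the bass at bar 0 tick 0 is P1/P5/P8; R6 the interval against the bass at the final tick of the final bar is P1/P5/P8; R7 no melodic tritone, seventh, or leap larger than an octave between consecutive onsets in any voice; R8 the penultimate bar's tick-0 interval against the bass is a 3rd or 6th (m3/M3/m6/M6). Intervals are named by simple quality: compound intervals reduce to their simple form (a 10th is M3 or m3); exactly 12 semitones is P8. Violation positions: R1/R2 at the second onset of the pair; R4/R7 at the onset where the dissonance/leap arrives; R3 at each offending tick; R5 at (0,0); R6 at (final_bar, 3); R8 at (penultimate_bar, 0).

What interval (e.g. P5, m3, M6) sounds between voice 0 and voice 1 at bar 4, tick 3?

voice 0=A2 voice 1=A3 -> P8

P8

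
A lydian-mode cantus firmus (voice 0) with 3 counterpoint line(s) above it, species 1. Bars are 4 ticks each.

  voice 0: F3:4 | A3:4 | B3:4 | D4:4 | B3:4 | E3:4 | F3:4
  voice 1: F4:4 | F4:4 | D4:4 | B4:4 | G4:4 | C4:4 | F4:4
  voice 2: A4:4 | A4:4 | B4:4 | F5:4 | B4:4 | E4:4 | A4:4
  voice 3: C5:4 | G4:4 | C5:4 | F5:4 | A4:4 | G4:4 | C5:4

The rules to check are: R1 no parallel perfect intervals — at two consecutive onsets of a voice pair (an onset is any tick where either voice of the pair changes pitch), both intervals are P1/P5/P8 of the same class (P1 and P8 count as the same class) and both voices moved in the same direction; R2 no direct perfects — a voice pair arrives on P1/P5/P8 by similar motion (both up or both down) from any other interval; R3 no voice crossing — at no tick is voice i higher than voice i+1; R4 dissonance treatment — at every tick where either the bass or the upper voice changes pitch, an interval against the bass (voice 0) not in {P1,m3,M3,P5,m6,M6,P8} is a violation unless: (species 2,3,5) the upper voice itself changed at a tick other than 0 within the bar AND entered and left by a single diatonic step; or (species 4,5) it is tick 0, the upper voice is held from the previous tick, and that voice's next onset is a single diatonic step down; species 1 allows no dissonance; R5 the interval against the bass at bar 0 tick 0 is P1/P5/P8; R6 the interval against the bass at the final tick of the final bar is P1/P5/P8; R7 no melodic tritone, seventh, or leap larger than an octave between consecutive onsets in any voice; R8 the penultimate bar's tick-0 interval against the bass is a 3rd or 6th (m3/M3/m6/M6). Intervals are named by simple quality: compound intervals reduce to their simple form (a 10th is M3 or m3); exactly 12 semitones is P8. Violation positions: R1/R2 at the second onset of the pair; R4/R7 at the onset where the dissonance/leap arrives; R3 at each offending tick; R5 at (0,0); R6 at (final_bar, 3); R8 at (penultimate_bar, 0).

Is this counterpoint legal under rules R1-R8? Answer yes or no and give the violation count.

bar 0: v0=F3 v1=F4 v2=A4 v3=C5 (P5)
bar 1: v0=A3 v1=F4 v2=A4 v3=G4 (m7)
bar 2: v0=B3 v1=D4 v2=B4 v3=C5 (m2)
bar 3: v0=D4 v1=B4 v2=F5 v3=F5 (m3)
bar 4: v0=B3 v1=G4 v2=B4 v3=A4 (m7)
bar 5: v0=E3 v1=C4 v2=E4 v3=G4 (m3)
bar 6: v0=F3 v1=F4 v2=A4 v3=C5 (P5)
  R5 @ bar0.0: opens on M3
  R3 @ bar1.0: A4 above G4
  R4 @ bar1.0: A3/G4 m7 untreated
  R3 @ bar1.1: A4 above G4
  R3 @ bar1.2: A4 above G4
  R3 @ bar1.3: A4 above G4
  R1 @ bar2.0: A3/A4 P8 -> B3/B4 P8 similar
  R4 @ bar2.0: B3/C5 m2 untreated
  R2 @ bar3.0: B4/C5 m2 -> F5/F5 P1 similar
  R7 @ bar3.0: B4->F5 leap 6st
  R2 @ bar4.0: D4/F5 m3 -> B3/B4 P8 similar
  R3 @ bar4.0: B4 above A4
  R4 @ bar4.0: B3/A4 m7 untreated
  R7 @ bar4.0: F5->B4 leap 6st
  R3 @ bar4.1: B4 above A4
  R3 @ bar4.2: B4 above A4
  R3 @ bar4.3: B4 above A4
  R1 @ bar5.0: B3/B4 P8 -> E3/E4 P8 similar
  R2 @ bar5.0: G4/A4 M2 -> C4/G4 P5 similar
  R8 @ bar5.0: penult P8 not 3rd/6th
  R1 @ bar6.0: C4/G4 P5 -> F4/C5 P5 similar
  R2 @ bar6.0: E3/C4 m6 -> F3/F4 P8 similar
  R2 @ bar6.0: E3/G4 m3 -> F3/C5 P5 similar
  R6 @ bar6.3: closes on M3

No (24 violations)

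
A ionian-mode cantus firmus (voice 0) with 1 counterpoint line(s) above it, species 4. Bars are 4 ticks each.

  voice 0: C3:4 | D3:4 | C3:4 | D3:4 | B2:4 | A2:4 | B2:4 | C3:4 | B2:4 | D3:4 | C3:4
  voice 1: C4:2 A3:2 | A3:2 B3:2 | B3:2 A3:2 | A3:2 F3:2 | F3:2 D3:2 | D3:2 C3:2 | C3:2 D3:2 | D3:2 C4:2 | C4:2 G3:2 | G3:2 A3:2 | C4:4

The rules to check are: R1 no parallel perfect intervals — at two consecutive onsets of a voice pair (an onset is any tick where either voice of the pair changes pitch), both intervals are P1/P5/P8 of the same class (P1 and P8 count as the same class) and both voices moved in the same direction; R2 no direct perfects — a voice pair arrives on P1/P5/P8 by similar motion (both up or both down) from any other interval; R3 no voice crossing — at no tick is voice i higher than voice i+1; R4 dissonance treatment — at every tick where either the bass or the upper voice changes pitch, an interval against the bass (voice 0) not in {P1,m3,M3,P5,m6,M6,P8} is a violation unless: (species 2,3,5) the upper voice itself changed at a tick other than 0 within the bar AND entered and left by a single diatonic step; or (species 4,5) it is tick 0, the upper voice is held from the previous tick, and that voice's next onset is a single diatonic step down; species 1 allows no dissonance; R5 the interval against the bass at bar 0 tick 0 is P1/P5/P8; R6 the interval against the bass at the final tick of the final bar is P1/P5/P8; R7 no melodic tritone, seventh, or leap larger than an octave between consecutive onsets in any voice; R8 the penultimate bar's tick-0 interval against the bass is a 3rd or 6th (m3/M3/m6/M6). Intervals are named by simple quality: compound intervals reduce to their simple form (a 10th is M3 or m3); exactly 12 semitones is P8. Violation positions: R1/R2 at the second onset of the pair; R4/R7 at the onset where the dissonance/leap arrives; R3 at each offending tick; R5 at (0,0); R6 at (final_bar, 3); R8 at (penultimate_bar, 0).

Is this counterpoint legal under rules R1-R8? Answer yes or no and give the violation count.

No (7 violations)

bar 0: v0=C3 v1=C4 (P8)
bar 1: v0=D3 v1=A3 (P5)
bar 2: v0=C3 v1=B3 (M7)
bar 3: v0=D3 v1=A3 (P5)
bar 4: v0=B2 v1=F3 (TT)
bar 5: v0=A2 v1=D3 (P4)
bar 6: v0=B2 v1=C3 (m2)
bar 7: v0=C3 v1=D3 (M2)
bar 8: v0=B2 v1=C4 (m2)
bar 9: v0=D3 v1=G3 (P4)
bar 10: v0=C3 v1=C4 (P8)
  R4 @ bar4.0: B2/F3 TT untreated
  R4 @ bar6.0: B2/C3 m2 untreated
  R4 @ bar7.0: C3/D3 M2 untreated
  R7 @ bar7.2: D3->C4 leap 10st
  R4 @ bar8.0: B2/C4 m2 untreated
  R4 @ bar9.0: D3/G3 P4 untreated
  R8 @ bar9.0: penult P4 not 3rd/6th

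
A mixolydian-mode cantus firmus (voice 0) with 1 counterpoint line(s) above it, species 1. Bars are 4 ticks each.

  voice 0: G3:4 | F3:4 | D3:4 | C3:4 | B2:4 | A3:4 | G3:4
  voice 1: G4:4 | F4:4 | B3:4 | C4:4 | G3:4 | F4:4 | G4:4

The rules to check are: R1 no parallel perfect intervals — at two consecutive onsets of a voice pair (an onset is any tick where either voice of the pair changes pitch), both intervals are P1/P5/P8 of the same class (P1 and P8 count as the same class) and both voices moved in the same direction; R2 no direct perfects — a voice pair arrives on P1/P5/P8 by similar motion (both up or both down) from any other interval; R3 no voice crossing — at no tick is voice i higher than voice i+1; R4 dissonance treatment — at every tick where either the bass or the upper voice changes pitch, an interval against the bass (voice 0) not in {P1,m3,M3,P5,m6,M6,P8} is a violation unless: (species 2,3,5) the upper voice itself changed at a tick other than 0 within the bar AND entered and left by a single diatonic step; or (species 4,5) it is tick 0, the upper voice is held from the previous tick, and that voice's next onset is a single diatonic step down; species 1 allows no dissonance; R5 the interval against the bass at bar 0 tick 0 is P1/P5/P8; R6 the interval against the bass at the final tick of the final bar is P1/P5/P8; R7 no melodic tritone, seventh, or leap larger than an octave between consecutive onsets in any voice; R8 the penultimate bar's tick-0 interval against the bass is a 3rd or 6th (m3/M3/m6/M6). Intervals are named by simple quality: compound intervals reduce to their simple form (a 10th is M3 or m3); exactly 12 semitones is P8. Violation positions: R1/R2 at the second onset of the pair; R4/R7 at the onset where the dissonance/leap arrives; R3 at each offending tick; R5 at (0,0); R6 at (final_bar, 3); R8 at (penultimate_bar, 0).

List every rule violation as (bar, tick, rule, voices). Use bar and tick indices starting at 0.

bar 0: v0=G3 v1=G4 downbeat P8
bar 1: v0=F3 v1=F4 downbeat P8
bar 2: v0=D3 v1=B3 downbeat M6
bar 3: v0=C3 v1=C4 downbeat P8
bar 4: v0=B2 v1=G3 downbeat m6
bar 5: v0=A3 v1=F4 downbeat m6
bar 6: v0=G3 v1=G4 downbeat P8
  -> R1 @ bar 1 tick 0 v(0, 1): G3/G4 P8 -> F3/F4 P8 similar
  -> R7 @ bar 2 tick 0 v(1,): F4->B3 leap 6st
  -> R7 @ bar 5 tick 0 v(0,): B2->A3 leap 10st
  -> R7 @ bar 5 tick 0 v(1,): G3->F4 leap 10st

(1, 0, R1, (0, 1))
(2, 0, R7, (1,))
(5, 0, R7, (0,))
(5, 0, R7, (1,))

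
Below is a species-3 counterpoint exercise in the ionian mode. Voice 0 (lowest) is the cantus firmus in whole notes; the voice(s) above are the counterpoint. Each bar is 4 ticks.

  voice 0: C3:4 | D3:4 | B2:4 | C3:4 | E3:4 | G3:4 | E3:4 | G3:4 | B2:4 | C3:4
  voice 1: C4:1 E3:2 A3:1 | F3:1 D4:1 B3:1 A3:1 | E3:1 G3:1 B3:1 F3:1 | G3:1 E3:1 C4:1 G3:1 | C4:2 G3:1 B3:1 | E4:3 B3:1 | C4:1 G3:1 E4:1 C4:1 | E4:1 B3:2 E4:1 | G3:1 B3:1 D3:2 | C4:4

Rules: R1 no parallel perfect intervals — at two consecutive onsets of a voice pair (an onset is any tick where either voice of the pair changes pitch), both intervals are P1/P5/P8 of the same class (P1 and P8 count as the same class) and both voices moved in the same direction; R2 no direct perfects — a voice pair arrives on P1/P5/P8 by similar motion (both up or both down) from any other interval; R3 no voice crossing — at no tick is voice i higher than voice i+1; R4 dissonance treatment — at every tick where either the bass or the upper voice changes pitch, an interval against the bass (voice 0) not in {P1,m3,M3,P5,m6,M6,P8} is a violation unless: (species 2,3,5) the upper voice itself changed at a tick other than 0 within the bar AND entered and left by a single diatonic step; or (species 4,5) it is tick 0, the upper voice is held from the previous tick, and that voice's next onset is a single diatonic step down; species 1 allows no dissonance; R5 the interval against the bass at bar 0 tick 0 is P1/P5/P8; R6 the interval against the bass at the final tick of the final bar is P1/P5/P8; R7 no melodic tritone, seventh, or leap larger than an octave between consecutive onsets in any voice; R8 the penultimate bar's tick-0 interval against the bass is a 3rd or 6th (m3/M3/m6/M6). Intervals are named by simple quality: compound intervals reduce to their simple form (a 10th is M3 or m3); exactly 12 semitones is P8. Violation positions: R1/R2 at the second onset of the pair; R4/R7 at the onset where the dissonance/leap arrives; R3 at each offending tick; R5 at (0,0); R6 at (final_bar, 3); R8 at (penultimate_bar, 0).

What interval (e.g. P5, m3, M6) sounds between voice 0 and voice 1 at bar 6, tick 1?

voice 0=E3 voice 1=G3 -> m3

m3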